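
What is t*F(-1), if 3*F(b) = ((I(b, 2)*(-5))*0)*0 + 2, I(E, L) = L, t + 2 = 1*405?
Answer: 806/3 ≈ 268.67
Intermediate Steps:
t = 403 (t = -2 + 1*405 = -2 + 405 = 403)
F(b) = 2/3 (F(b) = (((2*(-5))*0)*0 + 2)/3 = (-10*0*0 + 2)/3 = (0*0 + 2)/3 = (0 + 2)/3 = (1/3)*2 = 2/3)
t*F(-1) = 403*(2/3) = 806/3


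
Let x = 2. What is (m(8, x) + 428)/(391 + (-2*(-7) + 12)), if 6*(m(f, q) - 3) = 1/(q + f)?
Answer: 25861/25020 ≈ 1.0336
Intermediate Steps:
m(f, q) = 3 + 1/(6*(f + q)) (m(f, q) = 3 + 1/(6*(q + f)) = 3 + 1/(6*(f + q)))
(m(8, x) + 428)/(391 + (-2*(-7) + 12)) = ((⅙ + 3*8 + 3*2)/(8 + 2) + 428)/(391 + (-2*(-7) + 12)) = ((⅙ + 24 + 6)/10 + 428)/(391 + (14 + 12)) = ((⅒)*(181/6) + 428)/(391 + 26) = (181/60 + 428)/417 = (25861/60)*(1/417) = 25861/25020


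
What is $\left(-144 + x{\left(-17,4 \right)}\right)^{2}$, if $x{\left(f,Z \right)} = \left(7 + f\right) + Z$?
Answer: $22500$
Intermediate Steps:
$x{\left(f,Z \right)} = 7 + Z + f$
$\left(-144 + x{\left(-17,4 \right)}\right)^{2} = \left(-144 + \left(7 + 4 - 17\right)\right)^{2} = \left(-144 - 6\right)^{2} = \left(-150\right)^{2} = 22500$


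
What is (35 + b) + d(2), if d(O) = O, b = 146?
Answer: 183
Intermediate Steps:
(35 + b) + d(2) = (35 + 146) + 2 = 181 + 2 = 183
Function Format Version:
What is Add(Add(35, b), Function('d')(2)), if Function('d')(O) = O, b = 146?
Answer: 183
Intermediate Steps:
Add(Add(35, b), Function('d')(2)) = Add(Add(35, 146), 2) = Add(181, 2) = 183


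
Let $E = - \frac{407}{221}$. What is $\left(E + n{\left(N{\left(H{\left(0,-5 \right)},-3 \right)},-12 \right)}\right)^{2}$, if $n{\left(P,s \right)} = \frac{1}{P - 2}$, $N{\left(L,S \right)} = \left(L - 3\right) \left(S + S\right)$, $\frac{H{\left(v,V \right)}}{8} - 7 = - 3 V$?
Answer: $\frac{1061260929}{312582400} \approx 3.3951$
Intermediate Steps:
$H{\left(v,V \right)} = 56 - 24 V$ ($H{\left(v,V \right)} = 56 + 8 \left(- 3 V\right) = 56 - 24 V$)
$N{\left(L,S \right)} = 2 S \left(-3 + L\right)$ ($N{\left(L,S \right)} = \left(-3 + L\right) 2 S = 2 S \left(-3 + L\right)$)
$n{\left(P,s \right)} = \frac{1}{-2 + P}$
$E = - \frac{407}{221}$ ($E = \left(-407\right) \frac{1}{221} = - \frac{407}{221} \approx -1.8416$)
$\left(E + n{\left(N{\left(H{\left(0,-5 \right)},-3 \right)},-12 \right)}\right)^{2} = \left(- \frac{407}{221} + \frac{1}{-2 + 2 \left(-3\right) \left(-3 + \left(56 - -120\right)\right)}\right)^{2} = \left(- \frac{407}{221} + \frac{1}{-2 + 2 \left(-3\right) \left(-3 + \left(56 + 120\right)\right)}\right)^{2} = \left(- \frac{407}{221} + \frac{1}{-2 + 2 \left(-3\right) \left(-3 + 176\right)}\right)^{2} = \left(- \frac{407}{221} + \frac{1}{-2 + 2 \left(-3\right) 173}\right)^{2} = \left(- \frac{407}{221} + \frac{1}{-2 - 1038}\right)^{2} = \left(- \frac{407}{221} + \frac{1}{-1040}\right)^{2} = \left(- \frac{407}{221} - \frac{1}{1040}\right)^{2} = \left(- \frac{32577}{17680}\right)^{2} = \frac{1061260929}{312582400}$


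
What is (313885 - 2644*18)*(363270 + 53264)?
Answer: 110920088462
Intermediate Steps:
(313885 - 2644*18)*(363270 + 53264) = (313885 - 47592)*416534 = 266293*416534 = 110920088462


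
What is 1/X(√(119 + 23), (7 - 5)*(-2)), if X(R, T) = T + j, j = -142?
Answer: -1/146 ≈ -0.0068493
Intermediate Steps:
X(R, T) = -142 + T (X(R, T) = T - 142 = -142 + T)
1/X(√(119 + 23), (7 - 5)*(-2)) = 1/(-142 + (7 - 5)*(-2)) = 1/(-142 + 2*(-2)) = 1/(-142 - 4) = 1/(-146) = -1/146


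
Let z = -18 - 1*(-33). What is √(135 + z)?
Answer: 5*√6 ≈ 12.247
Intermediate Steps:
z = 15 (z = -18 + 33 = 15)
√(135 + z) = √(135 + 15) = √150 = 5*√6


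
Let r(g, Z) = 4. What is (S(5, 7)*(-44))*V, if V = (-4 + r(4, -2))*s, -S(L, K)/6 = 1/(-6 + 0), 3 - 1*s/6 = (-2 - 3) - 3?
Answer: 0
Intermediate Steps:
s = 66 (s = 18 - 6*((-2 - 3) - 3) = 18 - 6*(-5 - 3) = 18 - 6*(-8) = 18 + 48 = 66)
S(L, K) = 1 (S(L, K) = -6/(-6 + 0) = -6/(-6) = -6*(-⅙) = 1)
V = 0 (V = (-4 + 4)*66 = 0*66 = 0)
(S(5, 7)*(-44))*V = (1*(-44))*0 = -44*0 = 0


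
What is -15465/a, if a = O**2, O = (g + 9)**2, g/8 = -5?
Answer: -15465/923521 ≈ -0.016746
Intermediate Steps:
g = -40 (g = 8*(-5) = -40)
O = 961 (O = (-40 + 9)**2 = (-31)**2 = 961)
a = 923521 (a = 961**2 = 923521)
-15465/a = -15465/923521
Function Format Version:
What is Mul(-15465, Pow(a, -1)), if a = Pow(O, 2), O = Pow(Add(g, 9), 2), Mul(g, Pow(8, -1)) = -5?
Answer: Rational(-15465, 923521) ≈ -0.016746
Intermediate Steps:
g = -40 (g = Mul(8, -5) = -40)
O = 961 (O = Pow(Add(-40, 9), 2) = Pow(-31, 2) = 961)
a = 923521 (a = Pow(961, 2) = 923521)
Mul(-15465, Pow(a, -1)) = Mul(-15465, Pow(923521, -1)) = Mul(-15465, Rational(1, 923521)) = Rational(-15465, 923521)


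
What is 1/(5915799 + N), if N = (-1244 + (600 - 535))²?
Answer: 1/7305840 ≈ 1.3688e-7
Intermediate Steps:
N = 1390041 (N = (-1244 + 65)² = (-1179)² = 1390041)
1/(5915799 + N) = 1/(5915799 + 1390041) = 1/7305840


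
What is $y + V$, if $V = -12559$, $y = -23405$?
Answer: $-35964$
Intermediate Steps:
$y + V = -23405 - 12559 = -35964$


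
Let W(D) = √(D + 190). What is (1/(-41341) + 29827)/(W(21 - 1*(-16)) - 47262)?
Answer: -58277732719572/92343243575197 - 1233078006*√227/92343243575197 ≈ -0.63130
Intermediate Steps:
W(D) = √(190 + D)
(1/(-41341) + 29827)/(W(21 - 1*(-16)) - 47262) = (1/(-41341) + 29827)/(√(190 + (21 - 1*(-16))) - 47262) = (-1/41341 + 29827)/(√(190 + (21 + 16)) - 47262) = 1233078006/(41341*(√(190 + 37) - 47262)) = 1233078006/(41341*(√227 - 47262)) = 1233078006/(41341*(-47262 + √227))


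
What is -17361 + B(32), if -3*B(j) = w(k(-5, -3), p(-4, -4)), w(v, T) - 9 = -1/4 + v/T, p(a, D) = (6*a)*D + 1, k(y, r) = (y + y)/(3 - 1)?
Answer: -6737193/388 ≈ -17364.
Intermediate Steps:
k(y, r) = y (k(y, r) = (2*y)/2 = (2*y)*(½) = y)
p(a, D) = 1 + 6*D*a (p(a, D) = 6*D*a + 1 = 1 + 6*D*a)
w(v, T) = 35/4 + v/T (w(v, T) = 9 + (-1/4 + v/T) = 9 + (-1*¼ + v/T) = 9 + (-¼ + v/T) = 35/4 + v/T)
B(j) = -1125/388 (B(j) = -(35/4 - 5/(1 + 6*(-4)*(-4)))/3 = -(35/4 - 5/(1 + 96))/3 = -(35/4 - 5/97)/3 = -⅓*3375/388 = -1125/388)
-17361 + B(32) = -17361 - 1125/388 = -6737193/388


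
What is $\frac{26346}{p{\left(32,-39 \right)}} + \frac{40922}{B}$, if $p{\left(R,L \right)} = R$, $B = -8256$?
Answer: $\frac{3378173}{4128} \approx 818.36$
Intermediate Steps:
$\frac{26346}{p{\left(32,-39 \right)}} + \frac{40922}{B} = \frac{26346}{32} + \frac{40922}{-8256} = 26346 \cdot \frac{1}{32} + 40922 \left(- \frac{1}{8256}\right) = \frac{13173}{16} - \frac{20461}{4128} = \frac{3378173}{4128}$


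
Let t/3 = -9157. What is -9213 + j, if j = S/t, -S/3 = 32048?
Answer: -84331393/9157 ≈ -9209.5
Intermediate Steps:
t = -27471 (t = 3*(-9157) = -27471)
S = -96144 (S = -3*32048 = -96144)
j = 32048/9157 (j = -96144/(-27471) = -96144*(-1/27471) = 32048/9157 ≈ 3.4998)
-9213 + j = -9213 + 32048/9157 = -84331393/9157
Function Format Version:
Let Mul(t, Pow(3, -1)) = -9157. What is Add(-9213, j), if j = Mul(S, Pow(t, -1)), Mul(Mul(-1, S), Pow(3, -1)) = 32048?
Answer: Rational(-84331393, 9157) ≈ -9209.5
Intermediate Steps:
t = -27471 (t = Mul(3, -9157) = -27471)
S = -96144 (S = Mul(-3, 32048) = -96144)
j = Rational(32048, 9157) (j = Mul(-96144, Pow(-27471, -1)) = Mul(-96144, Rational(-1, 27471)) = Rational(32048, 9157) ≈ 3.4998)
Add(-9213, j) = Add(-9213, Rational(32048, 9157)) = Rational(-84331393, 9157)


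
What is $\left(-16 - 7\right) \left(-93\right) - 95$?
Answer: $2044$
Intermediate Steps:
$\left(-16 - 7\right) \left(-93\right) - 95 = \left(-23\right) \left(-93\right) - 95 = 2139 - 95 = 2044$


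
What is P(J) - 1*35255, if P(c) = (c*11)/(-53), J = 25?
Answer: -1868790/53 ≈ -35260.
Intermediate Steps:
P(c) = -11*c/53 (P(c) = (11*c)*(-1/53) = -11*c/53)
P(J) - 1*35255 = -11/53*25 - 1*35255 = -275/53 - 35255 = -1868790/53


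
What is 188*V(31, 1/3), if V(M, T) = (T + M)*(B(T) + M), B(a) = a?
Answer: 1661168/9 ≈ 1.8457e+5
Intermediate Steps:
V(M, T) = (M + T)² (V(M, T) = (T + M)*(T + M) = (M + T)*(M + T) = (M + T)²)
188*V(31, 1/3) = 188*(31² + (1/3)² + 2*31/3) = 188*(961 + (⅓)² + 2*31*(⅓)) = 188*(961 + ⅑ + 62/3) = 188*(8836/9) = 1661168/9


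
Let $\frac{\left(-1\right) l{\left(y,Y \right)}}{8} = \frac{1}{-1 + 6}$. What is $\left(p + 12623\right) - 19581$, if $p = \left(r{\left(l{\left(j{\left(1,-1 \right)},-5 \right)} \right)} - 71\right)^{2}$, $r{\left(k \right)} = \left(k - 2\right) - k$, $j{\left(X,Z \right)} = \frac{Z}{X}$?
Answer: $-1629$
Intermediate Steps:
$l{\left(y,Y \right)} = - \frac{8}{5}$ ($l{\left(y,Y \right)} = - \frac{8}{-1 + 6} = - \frac{8}{5}$)
$r{\left(k \right)} = -2$ ($r{\left(k \right)} = \left(-2 + k\right) - k = -2$)
$p = 5329$ ($p = \left(-2 - 71\right)^{2} = \left(-73\right)^{2} = 5329$)
$\left(p + 12623\right) - 19581 = \left(5329 + 12623\right) - 19581 = 17952 - 19581 = -1629$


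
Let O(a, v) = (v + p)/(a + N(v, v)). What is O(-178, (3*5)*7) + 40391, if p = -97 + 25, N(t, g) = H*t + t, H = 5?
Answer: 18256765/452 ≈ 40391.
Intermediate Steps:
N(t, g) = 6*t (N(t, g) = 5*t + t = 6*t)
p = -72
O(a, v) = (-72 + v)/(a + 6*v) (O(a, v) = (v - 72)/(a + 6*v) = (-72 + v)/(a + 6*v))
O(-178, (3*5)*7) + 40391 = (-72 + (3*5)*7)/(-178 + 6*((3*5)*7)) + 40391 = (-72 + 15*7)/(-178 + 6*(15*7)) + 40391 = (-72 + 105)/(-178 + 6*105) + 40391 = 33/(-178 + 630) + 40391 = 33/452 + 40391 = 18256765/452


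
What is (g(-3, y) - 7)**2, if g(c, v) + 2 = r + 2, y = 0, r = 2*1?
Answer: 25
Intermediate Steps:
r = 2
g(c, v) = 2 (g(c, v) = -2 + (2 + 2) = -2 + 4 = 2)
(g(-3, y) - 7)**2 = (2 - 7)**2 = (-5)**2 = 25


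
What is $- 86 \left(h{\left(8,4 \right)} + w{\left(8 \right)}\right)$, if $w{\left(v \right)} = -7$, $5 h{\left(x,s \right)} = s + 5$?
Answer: $\frac{2236}{5} \approx 447.2$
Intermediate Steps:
$h{\left(x,s \right)} = 1 + \frac{s}{5}$ ($h{\left(x,s \right)} = \frac{s + 5}{5} = \frac{5 + s}{5} = 1 + \frac{s}{5}$)
$- 86 \left(h{\left(8,4 \right)} + w{\left(8 \right)}\right) = - 86 \left(\left(1 + \frac{1}{5} \cdot 4\right) - 7\right) = - 86 \left(\left(1 + \frac{4}{5}\right) - 7\right) = - 86 \left(\frac{9}{5} - 7\right) = \left(-86\right) \left(- \frac{26}{5}\right) = \frac{2236}{5}$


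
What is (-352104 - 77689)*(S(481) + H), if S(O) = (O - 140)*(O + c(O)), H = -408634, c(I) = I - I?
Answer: 105132955109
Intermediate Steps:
c(I) = 0
S(O) = O*(-140 + O) (S(O) = (O - 140)*(O + 0) = (-140 + O)*O = O*(-140 + O))
(-352104 - 77689)*(S(481) + H) = (-352104 - 77689)*(481*(-140 + 481) - 408634) = -429793*(481*341 - 408634) = -429793*(164021 - 408634) = -429793*(-244613) = 105132955109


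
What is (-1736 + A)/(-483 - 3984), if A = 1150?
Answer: 586/4467 ≈ 0.13118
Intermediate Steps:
(-1736 + A)/(-483 - 3984) = (-1736 + 1150)/(-483 - 3984) = -586/(-4467) = -586*(-1/4467) = 586/4467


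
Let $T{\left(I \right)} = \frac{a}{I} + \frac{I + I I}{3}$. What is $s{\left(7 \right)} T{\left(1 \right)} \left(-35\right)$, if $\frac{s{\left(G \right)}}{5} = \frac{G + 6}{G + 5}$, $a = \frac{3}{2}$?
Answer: $- \frac{29575}{72} \approx -410.76$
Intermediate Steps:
$a = \frac{3}{2}$ ($a = 3 \cdot \frac{1}{2} = \frac{3}{2} \approx 1.5$)
$s{\left(G \right)} = \frac{5 \left(6 + G\right)}{5 + G}$ ($s{\left(G \right)} = 5 \frac{G + 6}{G + 5} = 5 \frac{6 + G}{5 + G} = \frac{5 \left(6 + G\right)}{5 + G}$)
$T{\left(I \right)} = \frac{I}{3} + \frac{I^{2}}{3} + \frac{3}{2 I}$ ($T{\left(I \right)} = \frac{3}{2 I} + \frac{I + I I}{3} = \frac{3}{2 I} + \left(I + I^{2}\right) \frac{1}{3} = \frac{3}{2 I} + \left(\frac{I}{3} + \frac{I^{2}}{3}\right) = \frac{I}{3} + \frac{I^{2}}{3} + \frac{3}{2 I}$)
$s{\left(7 \right)} T{\left(1 \right)} \left(-35\right) = \frac{5 \left(6 + 7\right)}{5 + 7} \frac{9 + 2 \cdot 1^{2} \left(1 + 1\right)}{6 \cdot 1} \left(-35\right) = 5 \cdot \frac{1}{12} \cdot 13 \cdot \frac{1}{6} \cdot 1 \left(9 + 2 \cdot 1 \cdot 2\right) \left(-35\right) = 5 \cdot \frac{1}{12} \cdot 13 \cdot \frac{1}{6} \cdot 1 \left(9 + 4\right) \left(-35\right) = \frac{65 \cdot \frac{1}{6} \cdot 1 \cdot 13}{12} \left(-35\right) = \frac{65}{12} \cdot \frac{13}{6} \left(-35\right) = \frac{845}{72} \left(-35\right) = - \frac{29575}{72}$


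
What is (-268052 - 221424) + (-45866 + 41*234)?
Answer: -525748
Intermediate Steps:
(-268052 - 221424) + (-45866 + 41*234) = -489476 + (-45866 + 9594) = -489476 - 36272 = -525748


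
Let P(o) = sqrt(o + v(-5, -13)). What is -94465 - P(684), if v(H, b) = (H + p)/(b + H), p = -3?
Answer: -94465 - 4*sqrt(385)/3 ≈ -94491.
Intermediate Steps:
v(H, b) = (-3 + H)/(H + b) (v(H, b) = (H - 3)/(b + H) = (-3 + H)/(H + b))
P(o) = sqrt(4/9 + o) (P(o) = sqrt(o + (-3 - 5)/(-5 - 13)) = sqrt(o - 8/(-18)) = sqrt(o - 1/18*(-8)) = sqrt(o + 4/9) = sqrt(4/9 + o))
-94465 - P(684) = -94465 - sqrt(4 + 9*684)/3 = -94465 - sqrt(4 + 6156)/3 = -94465 - sqrt(6160)/3 = -94465 - 4*sqrt(385)/3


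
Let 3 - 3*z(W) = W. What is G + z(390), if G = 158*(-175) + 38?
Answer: -27741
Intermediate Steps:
G = -27612 (G = -27650 + 38 = -27612)
z(W) = 1 - W/3
G + z(390) = -27612 + (1 - 1/3*390) = -27612 + (1 - 130) = -27612 - 129 = -27741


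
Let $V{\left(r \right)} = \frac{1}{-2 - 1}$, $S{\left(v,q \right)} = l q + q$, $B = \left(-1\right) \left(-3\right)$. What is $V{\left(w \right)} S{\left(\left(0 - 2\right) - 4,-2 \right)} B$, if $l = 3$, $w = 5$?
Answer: $8$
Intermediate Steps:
$B = 3$
$S{\left(v,q \right)} = 4 q$ ($S{\left(v,q \right)} = 3 q + q = 4 q$)
$V{\left(r \right)} = - \frac{1}{3}$ ($V{\left(r \right)} = \frac{1}{-3} = - \frac{1}{3}$)
$V{\left(w \right)} S{\left(\left(0 - 2\right) - 4,-2 \right)} B = - \frac{4 \left(-2\right)}{3} \cdot 3 = \left(- \frac{1}{3}\right) \left(-8\right) 3 = \frac{8}{3} \cdot 3 = 8$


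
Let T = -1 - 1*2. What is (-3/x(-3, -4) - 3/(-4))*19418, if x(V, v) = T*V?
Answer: 48545/6 ≈ 8090.8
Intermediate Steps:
T = -3 (T = -1 - 2 = -3)
x(V, v) = -3*V
(-3/x(-3, -4) - 3/(-4))*19418 = (-3/((-3*(-3))) - 3/(-4))*19418 = (-3/9 - 3*(-¼))*19418 = (-3*⅑ + ¾)*19418 = (-⅓ + ¾)*19418 = (5/12)*19418 = 48545/6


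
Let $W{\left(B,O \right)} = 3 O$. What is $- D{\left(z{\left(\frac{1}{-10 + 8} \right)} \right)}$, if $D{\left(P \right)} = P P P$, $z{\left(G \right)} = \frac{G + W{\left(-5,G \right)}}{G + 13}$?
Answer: $\frac{64}{15625} \approx 0.004096$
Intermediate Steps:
$z{\left(G \right)} = \frac{4 G}{13 + G}$ ($z{\left(G \right)} = \frac{G + 3 G}{G + 13} = \frac{4 G}{13 + G}$)
$D{\left(P \right)} = P^{3}$ ($D{\left(P \right)} = P^{2} P = P^{3}$)
$- D{\left(z{\left(\frac{1}{-10 + 8} \right)} \right)} = - \left(\frac{4}{\left(-10 + 8\right) \left(13 + \frac{1}{-10 + 8}\right)}\right)^{3} = - \left(\frac{4}{\left(-2\right) \left(13 + \frac{1}{-2}\right)}\right)^{3} = - \left(4 \left(- \frac{1}{2}\right) \frac{1}{13 - \frac{1}{2}}\right)^{3} = - \left(4 \left(- \frac{1}{2}\right) \frac{1}{\frac{25}{2}}\right)^{3} = - \left(4 \left(- \frac{1}{2}\right) \frac{2}{25}\right)^{3} = - \left(- \frac{4}{25}\right)^{3} = \left(-1\right) \left(- \frac{64}{15625}\right) = \frac{64}{15625}$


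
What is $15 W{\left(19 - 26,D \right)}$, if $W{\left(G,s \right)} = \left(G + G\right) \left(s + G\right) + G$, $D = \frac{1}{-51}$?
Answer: $\frac{23275}{17} \approx 1369.1$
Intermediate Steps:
$D = - \frac{1}{51} \approx -0.019608$
$W{\left(G,s \right)} = G + 2 G \left(G + s\right)$ ($W{\left(G,s \right)} = 2 G \left(G + s\right) + G = G + 2 G \left(G + s\right)$)
$15 W{\left(19 - 26,D \right)} = 15 \left(19 - 26\right) \left(1 + 2 \left(19 - 26\right) + 2 \left(- \frac{1}{51}\right)\right) = 15 \left(- 7 \left(1 + 2 \left(-7\right) - \frac{2}{51}\right)\right) = 15 \left(- 7 \left(1 - 14 - \frac{2}{51}\right)\right) = 15 \left(\left(-7\right) \left(- \frac{665}{51}\right)\right) = 15 \cdot \frac{4655}{51} = \frac{23275}{17}$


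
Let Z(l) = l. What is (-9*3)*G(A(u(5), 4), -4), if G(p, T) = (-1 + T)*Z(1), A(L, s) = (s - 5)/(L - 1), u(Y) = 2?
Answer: 135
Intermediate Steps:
A(L, s) = (-5 + s)/(-1 + L)
G(p, T) = -1 + T (G(p, T) = (-1 + T)*1 = -1 + T)
(-9*3)*G(A(u(5), 4), -4) = (-9*3)*(-1 - 4) = -27*(-5) = 135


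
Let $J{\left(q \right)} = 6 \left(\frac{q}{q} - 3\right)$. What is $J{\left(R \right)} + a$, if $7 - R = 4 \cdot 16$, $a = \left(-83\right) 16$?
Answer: $-1340$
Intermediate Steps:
$a = -1328$
$R = -57$ ($R = 7 - 4 \cdot 16 = 7 - 64 = -57$)
$J{\left(q \right)} = -12$ ($J{\left(q \right)} = 6 \left(1 - 3\right) = 6 \left(-2\right) = -12$)
$J{\left(R \right)} + a = -12 - 1328 = -1340$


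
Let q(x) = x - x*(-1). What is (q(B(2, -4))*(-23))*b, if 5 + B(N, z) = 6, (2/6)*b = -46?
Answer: 6348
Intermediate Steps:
b = -138 (b = 3*(-46) = -138)
B(N, z) = 1 (B(N, z) = -5 + 6 = 1)
q(x) = 2*x (q(x) = x - (-1)*x = x + x = 2*x)
(q(B(2, -4))*(-23))*b = ((2*1)*(-23))*(-138) = (2*(-23))*(-138) = -46*(-138) = 6348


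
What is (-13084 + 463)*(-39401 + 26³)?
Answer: 275453325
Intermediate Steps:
(-13084 + 463)*(-39401 + 26³) = -12621*(-39401 + 17576) = -12621*(-21825) = 275453325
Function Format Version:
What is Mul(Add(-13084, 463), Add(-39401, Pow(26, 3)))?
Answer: 275453325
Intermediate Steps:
Mul(Add(-13084, 463), Add(-39401, Pow(26, 3))) = Mul(-12621, Add(-39401, 17576)) = Mul(-12621, -21825) = 275453325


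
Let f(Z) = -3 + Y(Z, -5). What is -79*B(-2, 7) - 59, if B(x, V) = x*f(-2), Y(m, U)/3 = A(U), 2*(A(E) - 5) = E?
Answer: 652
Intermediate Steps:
A(E) = 5 + E/2
Y(m, U) = 15 + 3*U/2 (Y(m, U) = 3*(5 + U/2) = 15 + 3*U/2)
f(Z) = 9/2 (f(Z) = -3 + (15 + (3/2)*(-5)) = -3 + (15 - 15/2) = -3 + 15/2 = 9/2)
B(x, V) = 9*x/2 (B(x, V) = x*(9/2) = 9*x/2)
-79*B(-2, 7) - 59 = -711*(-2)/2 - 59 = -79*(-9) - 59 = 711 - 59 = 652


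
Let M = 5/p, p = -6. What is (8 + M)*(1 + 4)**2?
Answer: 1075/6 ≈ 179.17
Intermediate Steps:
M = -5/6 (M = 5/(-6) = 5*(-1/6) = -5/6 ≈ -0.83333)
(8 + M)*(1 + 4)**2 = (8 - 5/6)*(1 + 4)**2 = (43/6)*5**2 = (43/6)*25 = 1075/6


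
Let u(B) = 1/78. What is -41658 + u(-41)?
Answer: -3249323/78 ≈ -41658.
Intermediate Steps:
u(B) = 1/78
-41658 + u(-41) = -41658 + 1/78 = -3249323/78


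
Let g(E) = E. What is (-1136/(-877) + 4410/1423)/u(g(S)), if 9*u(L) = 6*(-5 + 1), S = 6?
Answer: -8226147/4991884 ≈ -1.6479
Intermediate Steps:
u(L) = -8/3 (u(L) = (6*(-5 + 1))/9 = (6*(-4))/9 = (⅑)*(-24) = -8/3)
(-1136/(-877) + 4410/1423)/u(g(S)) = (-1136/(-877) + 4410/1423)/(-8/3) = (-1136*(-1/877) + 4410*(1/1423))*(-3/8) = (1136/877 + 4410/1423)*(-3/8) = (5484098/1247971)*(-3/8) = -8226147/4991884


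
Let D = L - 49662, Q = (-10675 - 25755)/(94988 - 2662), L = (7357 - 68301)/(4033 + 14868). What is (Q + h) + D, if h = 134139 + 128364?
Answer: 185706332408196/872526863 ≈ 2.1284e+5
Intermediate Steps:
h = 262503
L = -60944/18901 ≈ -3.2244
Q = -18215/46163 (Q = -36430/92326 = -36430*1/92326 = -18215/46163 ≈ -0.39458)
D = -938722406/18901 (D = -60944/18901 - 49662 = -938722406/18901 ≈ -49665.)
(Q + h) + D = (-18215/46163 + 262503) - 938722406/18901 = 12117907774/46163 - 938722406/18901 = 185706332408196/872526863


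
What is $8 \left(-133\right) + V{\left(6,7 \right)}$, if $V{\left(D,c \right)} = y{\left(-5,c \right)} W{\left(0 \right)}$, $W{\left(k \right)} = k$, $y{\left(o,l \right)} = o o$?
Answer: $-1064$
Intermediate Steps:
$y{\left(o,l \right)} = o^{2}$
$V{\left(D,c \right)} = 0$ ($V{\left(D,c \right)} = \left(-5\right)^{2} \cdot 0 = 25 \cdot 0 = 0$)
$8 \left(-133\right) + V{\left(6,7 \right)} = 8 \left(-133\right) + 0 = -1064 + 0 = -1064$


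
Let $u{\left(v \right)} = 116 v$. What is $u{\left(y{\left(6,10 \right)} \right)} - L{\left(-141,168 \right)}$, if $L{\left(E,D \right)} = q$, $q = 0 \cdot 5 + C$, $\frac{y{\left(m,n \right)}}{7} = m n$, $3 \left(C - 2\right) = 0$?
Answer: $48718$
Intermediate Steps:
$C = 2$ ($C = 2 + \frac{1}{3} \cdot 0 = 2 + 0 = 2$)
$y{\left(m,n \right)} = 7 m n$
$q = 2$ ($q = 0 \cdot 5 + 2 = 0 + 2 = 2$)
$L{\left(E,D \right)} = 2$
$u{\left(y{\left(6,10 \right)} \right)} - L{\left(-141,168 \right)} = 116 \cdot 7 \cdot 6 \cdot 10 - 2 = 116 \cdot 420 - 2 = 48720 - 2 = 48718$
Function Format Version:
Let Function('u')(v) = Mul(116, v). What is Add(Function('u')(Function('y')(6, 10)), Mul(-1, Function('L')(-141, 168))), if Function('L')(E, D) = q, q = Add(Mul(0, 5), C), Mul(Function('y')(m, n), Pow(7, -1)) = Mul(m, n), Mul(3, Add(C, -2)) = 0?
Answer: 48718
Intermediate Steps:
C = 2 (C = Add(2, Mul(Rational(1, 3), 0)) = Add(2, 0) = 2)
Function('y')(m, n) = Mul(7, m, n) (Function('y')(m, n) = Mul(7, Mul(m, n)) = Mul(7, m, n))
q = 2 (q = Add(Mul(0, 5), 2) = Add(0, 2) = 2)
Function('L')(E, D) = 2
Add(Function('u')(Function('y')(6, 10)), Mul(-1, Function('L')(-141, 168))) = Add(Mul(116, Mul(7, 6, 10)), Mul(-1, 2)) = Add(Mul(116, 420), -2) = Add(48720, -2) = 48718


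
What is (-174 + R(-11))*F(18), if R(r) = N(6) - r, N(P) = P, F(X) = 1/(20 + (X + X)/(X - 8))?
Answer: -785/118 ≈ -6.6525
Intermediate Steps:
F(X) = 1/(20 + 2*X/(-8 + X)) (F(X) = 1/(20 + (2*X)/(-8 + X)) = 1/(20 + 2*X/(-8 + X)))
R(r) = 6 - r
(-174 + R(-11))*F(18) = (-174 + (6 - 1*(-11)))*((-8 + 18)/(2*(-80 + 11*18))) = (-174 + (6 + 11))*((½)*10/(-80 + 198)) = (-174 + 17)*((½)*10/118) = -157*10/(2*118) = -157*5/118 = -785/118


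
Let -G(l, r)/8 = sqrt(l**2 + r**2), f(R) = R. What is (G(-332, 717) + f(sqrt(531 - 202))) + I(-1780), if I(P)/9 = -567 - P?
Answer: 10917 + sqrt(329) - 8*sqrt(624313) ≈ 4614.1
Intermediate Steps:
G(l, r) = -8*sqrt(l**2 + r**2)
I(P) = -5103 - 9*P (I(P) = 9*(-567 - P) = -5103 - 9*P)
(G(-332, 717) + f(sqrt(531 - 202))) + I(-1780) = (-8*sqrt((-332)**2 + 717**2) + sqrt(531 - 202)) + (-5103 - 9*(-1780)) = (-8*sqrt(110224 + 514089) + sqrt(329)) + (-5103 + 16020) = (-8*sqrt(624313) + sqrt(329)) + 10917 = (sqrt(329) - 8*sqrt(624313)) + 10917 = 10917 + sqrt(329) - 8*sqrt(624313)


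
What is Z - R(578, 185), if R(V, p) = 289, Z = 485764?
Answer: 485475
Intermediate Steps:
Z - R(578, 185) = 485764 - 1*289 = 485764 - 289 = 485475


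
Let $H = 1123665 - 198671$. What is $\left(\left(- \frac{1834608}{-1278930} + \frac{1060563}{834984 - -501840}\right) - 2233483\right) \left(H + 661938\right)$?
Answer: $- \frac{84164519403971213824993}{23745893310} \approx -3.5444 \cdot 10^{12}$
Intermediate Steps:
$H = 924994$ ($H = 1123665 - 198671 = 924994$)
$\left(\left(- \frac{1834608}{-1278930} + \frac{1060563}{834984 - -501840}\right) - 2233483\right) \left(H + 661938\right) = \left(\left(- \frac{1834608}{-1278930} + \frac{1060563}{834984 - -501840}\right) - 2233483\right) \left(924994 + 661938\right) = \left(\left(\left(-1834608\right) \left(- \frac{1}{1278930}\right) + \frac{1060563}{834984 + 501840}\right) - 2233483\right) 1586932 = \left(\left(\frac{305768}{213155} + \frac{1060563}{1336824}\right) - 2233483\right) 1586932 = \left(\left(\frac{305768}{213155} + 1060563 \cdot \frac{1}{1336824}\right) - 2233483\right) 1586932 = \left(\left(\frac{305768}{213155} + \frac{353521}{445608}\right) - 2233483\right) 1586932 = \left(\frac{211607435699}{94983573240} - 2233483\right) 1586932 = \left(- \frac{212143984503359221}{94983573240}\right) 1586932 = - \frac{84164519403971213824993}{23745893310}$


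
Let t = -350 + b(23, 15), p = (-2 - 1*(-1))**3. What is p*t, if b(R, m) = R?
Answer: 327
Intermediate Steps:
p = -1 (p = (-2 + 1)**3 = (-1)**3 = -1)
t = -327 (t = -350 + 23 = -327)
p*t = -1*(-327) = 327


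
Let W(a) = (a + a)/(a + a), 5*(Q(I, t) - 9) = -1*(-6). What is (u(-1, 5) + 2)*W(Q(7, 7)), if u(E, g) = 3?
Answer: 5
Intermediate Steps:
Q(I, t) = 51/5 (Q(I, t) = 9 + (-1*(-6))/5 = 9 + (1/5)*6 = 9 + 6/5 = 51/5)
W(a) = 1 (W(a) = (2*a)/((2*a)) = (2*a)*(1/(2*a)) = 1)
(u(-1, 5) + 2)*W(Q(7, 7)) = (3 + 2)*1 = 5*1 = 5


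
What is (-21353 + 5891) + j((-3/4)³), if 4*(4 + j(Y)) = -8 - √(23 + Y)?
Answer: -15468 - 17*√5/32 ≈ -15469.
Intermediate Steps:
j(Y) = -6 - √(23 + Y)/4 (j(Y) = -4 + (-8 - √(23 + Y))/4 = -4 + (-2 - √(23 + Y)/4) = -6 - √(23 + Y)/4)
(-21353 + 5891) + j((-3/4)³) = (-21353 + 5891) + (-6 - √(23 + (-3/4)³)/4) = -15462 + (-6 - √(23 + (-3*¼)³)/4) = -15462 + (-6 - √(23 + (-¾)³)/4) = -15462 + (-6 - √(23 - 27/64)/4) = -15462 + (-6 - 17*√5/32) = -15468 - 17*√5/32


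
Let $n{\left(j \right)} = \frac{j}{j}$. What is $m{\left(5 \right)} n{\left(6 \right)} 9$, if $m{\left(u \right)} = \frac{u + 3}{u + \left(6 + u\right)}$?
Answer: $\frac{9}{2} \approx 4.5$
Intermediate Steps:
$n{\left(j \right)} = 1$
$m{\left(u \right)} = \frac{3 + u}{6 + 2 u}$
$m{\left(5 \right)} n{\left(6 \right)} 9 = \frac{1}{2} \cdot 1 \cdot 9 = \frac{1}{2} \cdot 9 = \frac{9}{2}$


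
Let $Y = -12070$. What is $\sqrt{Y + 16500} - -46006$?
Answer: $46006 + \sqrt{4430} \approx 46073.0$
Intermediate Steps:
$\sqrt{Y + 16500} - -46006 = \sqrt{-12070 + 16500} - -46006 = \sqrt{4430} + 46006 = 46006 + \sqrt{4430}$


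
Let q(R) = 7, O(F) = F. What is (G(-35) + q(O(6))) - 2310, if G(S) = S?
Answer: -2338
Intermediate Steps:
(G(-35) + q(O(6))) - 2310 = (-35 + 7) - 2310 = -28 - 2310 = -2338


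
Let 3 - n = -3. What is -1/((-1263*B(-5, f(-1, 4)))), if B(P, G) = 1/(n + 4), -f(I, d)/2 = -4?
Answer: 10/1263 ≈ 0.0079177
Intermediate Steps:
n = 6 (n = 3 - 1*(-3) = 3 + 3 = 6)
f(I, d) = 8 (f(I, d) = -2*(-4) = 8)
B(P, G) = ⅒ (B(P, G) = 1/(6 + 4) = 1/10 = ⅒)
-1/((-1263*B(-5, f(-1, 4)))) = -1/((-1263*⅒)) = -1/(-1263/10) = -1*(-10/1263) = 10/1263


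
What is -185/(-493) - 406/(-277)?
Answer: 251403/136561 ≈ 1.8410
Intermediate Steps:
-185/(-493) - 406/(-277) = -185*(-1/493) - 406*(-1/277) = 185/493 + 406/277 = 251403/136561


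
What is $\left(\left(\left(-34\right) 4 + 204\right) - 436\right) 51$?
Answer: $-18768$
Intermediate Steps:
$\left(\left(\left(-34\right) 4 + 204\right) - 436\right) 51 = \left(\left(-136 + 204\right) - 436\right) 51 = \left(68 - 436\right) 51 = \left(-368\right) 51 = -18768$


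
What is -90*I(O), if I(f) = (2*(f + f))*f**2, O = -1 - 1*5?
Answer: 77760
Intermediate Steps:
O = -6 (O = -1 - 5 = -6)
I(f) = 4*f**3 (I(f) = (2*(2*f))*f**2 = (4*f)*f**2 = 4*f**3)
-90*I(O) = -360*(-6)**3 = -360*(-216) = -90*(-864) = 77760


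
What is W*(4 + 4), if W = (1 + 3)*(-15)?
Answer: -480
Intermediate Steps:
W = -60 (W = 4*(-15) = -60)
W*(4 + 4) = -60*(4 + 4) = -60*8 = -480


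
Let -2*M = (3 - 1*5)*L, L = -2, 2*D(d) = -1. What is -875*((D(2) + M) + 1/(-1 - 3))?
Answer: 9625/4 ≈ 2406.3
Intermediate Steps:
D(d) = -½ (D(d) = (½)*(-1) = -½)
M = -2 (M = -(3 - 1*5)*(-2)/2 = -(3 - 5)*(-2)/2 = -(-1)*(-2) = -½*4 = -2)
-875*((D(2) + M) + 1/(-1 - 3)) = -875*((-½ - 2) + 1/(-1 - 3)) = -875*(-5/2 + 1/(-4)) = -875*(-5/2 - ¼) = -875*(-11/4) = 9625/4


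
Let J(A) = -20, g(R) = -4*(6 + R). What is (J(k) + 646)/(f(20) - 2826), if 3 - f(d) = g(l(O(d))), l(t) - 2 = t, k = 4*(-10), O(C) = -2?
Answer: -626/2799 ≈ -0.22365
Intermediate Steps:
k = -40
l(t) = 2 + t
g(R) = -24 - 4*R
f(d) = 27 (f(d) = 3 - (-24 - 4*(2 - 2)) = 3 - (-24 - 4*0) = 3 - (-24 + 0) = 3 - 1*(-24) = 3 + 24 = 27)
(J(k) + 646)/(f(20) - 2826) = (-20 + 646)/(27 - 2826) = 626/(-2799) = 626*(-1/2799) = -626/2799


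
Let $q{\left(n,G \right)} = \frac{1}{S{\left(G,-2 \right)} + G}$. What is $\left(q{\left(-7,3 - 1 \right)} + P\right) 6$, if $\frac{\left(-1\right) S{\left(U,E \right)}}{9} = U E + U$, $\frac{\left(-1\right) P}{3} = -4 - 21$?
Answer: $\frac{4503}{10} \approx 450.3$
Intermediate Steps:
$P = 75$ ($P = - 3 \left(-4 - 21\right) = \left(-3\right) \left(-25\right) = 75$)
$S{\left(U,E \right)} = - 9 U - 9 E U$ ($S{\left(U,E \right)} = - 9 \left(U E + U\right) = - 9 \left(E U + U\right) = - 9 \left(U + E U\right) = - 9 U - 9 E U$)
$q{\left(n,G \right)} = \frac{1}{10 G}$ ($q{\left(n,G \right)} = \frac{1}{- 9 G \left(1 - 2\right) + G} = \frac{1}{\left(-9\right) G \left(-1\right) + G} = \frac{1}{9 G + G} = \frac{1}{10 G}$)
$\left(q{\left(-7,3 - 1 \right)} + P\right) 6 = \left(\frac{1}{10 \left(3 - 1\right)} + 75\right) 6 = \left(\frac{1}{10 \cdot 2} + 75\right) 6 = \left(\frac{1}{10} \cdot \frac{1}{2} + 75\right) 6 = \left(\frac{1}{20} + 75\right) 6 = \frac{1501}{20} \cdot 6 = \frac{4503}{10}$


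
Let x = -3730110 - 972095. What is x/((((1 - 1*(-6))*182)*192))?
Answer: -4702205/244608 ≈ -19.223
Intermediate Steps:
x = -4702205
x/((((1 - 1*(-6))*182)*192)) = -4702205*1/(34944*(1 - 1*(-6))) = -4702205*1/(34944*(1 + 6)) = -4702205/((7*182)*192) = -4702205/(1274*192) = -4702205/244608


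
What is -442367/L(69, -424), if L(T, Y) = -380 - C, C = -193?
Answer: 442367/187 ≈ 2365.6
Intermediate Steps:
L(T, Y) = -187 (L(T, Y) = -380 - 1*(-193) = -380 + 193 = -187)
-442367/L(69, -424) = -442367/(-187) = -442367*(-1/187) = 442367/187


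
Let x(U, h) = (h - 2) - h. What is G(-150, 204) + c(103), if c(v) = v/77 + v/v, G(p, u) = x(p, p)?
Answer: 26/77 ≈ 0.33766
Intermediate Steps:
x(U, h) = -2 (x(U, h) = (-2 + h) - h = -2)
G(p, u) = -2
c(v) = 1 + v/77 (c(v) = v*(1/77) + 1 = v/77 + 1 = 1 + v/77)
G(-150, 204) + c(103) = -2 + (1 + (1/77)*103) = -2 + (1 + 103/77) = -2 + 180/77 = 26/77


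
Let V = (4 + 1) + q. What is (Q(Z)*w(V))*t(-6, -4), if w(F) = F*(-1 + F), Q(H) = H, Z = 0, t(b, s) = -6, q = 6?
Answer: 0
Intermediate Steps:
V = 11 (V = (4 + 1) + 6 = 5 + 6 = 11)
(Q(Z)*w(V))*t(-6, -4) = (0*(11*(-1 + 11)))*(-6) = (0*(11*10))*(-6) = (0*110)*(-6) = 0*(-6) = 0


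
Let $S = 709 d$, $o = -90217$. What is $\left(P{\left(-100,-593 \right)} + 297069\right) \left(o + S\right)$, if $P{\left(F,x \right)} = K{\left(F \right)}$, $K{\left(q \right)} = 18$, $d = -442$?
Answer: $-119902827765$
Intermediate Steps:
$P{\left(F,x \right)} = 18$
$S = -313378$ ($S = 709 \left(-442\right) = -313378$)
$\left(P{\left(-100,-593 \right)} + 297069\right) \left(o + S\right) = \left(18 + 297069\right) \left(-90217 - 313378\right) = 297087 \left(-403595\right) = -119902827765$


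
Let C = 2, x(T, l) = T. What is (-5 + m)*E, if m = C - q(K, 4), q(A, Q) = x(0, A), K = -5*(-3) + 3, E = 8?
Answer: -24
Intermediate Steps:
K = 18 (K = 15 + 3 = 18)
q(A, Q) = 0
m = 2 (m = 2 - 1*0 = 2 + 0 = 2)
(-5 + m)*E = (-5 + 2)*8 = -3*8 = -24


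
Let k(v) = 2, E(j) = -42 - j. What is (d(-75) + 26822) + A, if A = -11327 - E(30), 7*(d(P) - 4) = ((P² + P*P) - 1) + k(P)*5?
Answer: 120256/7 ≈ 17179.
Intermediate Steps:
d(P) = 37/7 + 2*P²/7 (d(P) = 4 + (((P² + P*P) - 1) + 2*5)/7 = 4 + (((P² + P²) - 1) + 10)/7 = 4 + ((2*P² - 1) + 10)/7 = 4 + ((-1 + 2*P²) + 10)/7 = 4 + (9 + 2*P²)/7 = 4 + (9/7 + 2*P²/7) = 37/7 + 2*P²/7)
A = -11255 (A = -11327 - (-42 - 1*30) = -11327 - (-42 - 30) = -11327 - 1*(-72) = -11327 + 72 = -11255)
(d(-75) + 26822) + A = ((37/7 + (2/7)*(-75)²) + 26822) - 11255 = ((37/7 + (2/7)*5625) + 26822) - 11255 = ((37/7 + 11250/7) + 26822) - 11255 = (11287/7 + 26822) - 11255 = 199041/7 - 11255 = 120256/7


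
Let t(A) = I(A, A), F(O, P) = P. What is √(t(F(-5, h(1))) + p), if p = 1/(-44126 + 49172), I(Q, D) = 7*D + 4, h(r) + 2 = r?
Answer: I*√90822/174 ≈ 1.732*I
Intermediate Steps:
h(r) = -2 + r
I(Q, D) = 4 + 7*D
t(A) = 4 + 7*A
p = 1/5046 ≈ 0.00019818
√(t(F(-5, h(1))) + p) = √((4 + 7*(-2 + 1)) + 1/5046) = √((4 + 7*(-1)) + 1/5046) = √((4 - 7) + 1/5046) = √(-3 + 1/5046) = √(-15137/5046) = I*√90822/174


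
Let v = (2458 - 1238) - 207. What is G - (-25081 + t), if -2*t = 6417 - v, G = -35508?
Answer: -7725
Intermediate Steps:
v = 1013 (v = 1220 - 207 = 1013)
t = -2702 (t = -(6417 - 1*1013)/2 = -(6417 - 1013)/2 = -½*5404 = -2702)
G - (-25081 + t) = -35508 - (-25081 - 2702) = -35508 - 1*(-27783) = -35508 + 27783 = -7725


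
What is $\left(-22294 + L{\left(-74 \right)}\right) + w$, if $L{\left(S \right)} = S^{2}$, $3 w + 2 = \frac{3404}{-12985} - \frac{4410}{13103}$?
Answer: $- \frac{8584809575942}{510427365} \approx -16819.0$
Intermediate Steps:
$w = - \frac{442151372}{510427365}$ ($w = - \frac{2}{3} + \frac{\frac{3404}{-12985} - \frac{4410}{13103}}{3} = - \frac{2}{3} + \frac{3404 \left(- \frac{1}{12985}\right) - \frac{4410}{13103}}{3} = - \frac{2}{3} + \frac{- \frac{3404}{12985} - \frac{4410}{13103}}{3} = - \frac{2}{3} + \frac{1}{3} \left(- \frac{101866462}{170142455}\right) = - \frac{2}{3} - \frac{101866462}{510427365} = - \frac{442151372}{510427365} \approx -0.86624$)
$\left(-22294 + L{\left(-74 \right)}\right) + w = \left(-22294 + \left(-74\right)^{2}\right) - \frac{442151372}{510427365} = \left(-22294 + 5476\right) - \frac{442151372}{510427365} = -16818 - \frac{442151372}{510427365} = - \frac{8584809575942}{510427365}$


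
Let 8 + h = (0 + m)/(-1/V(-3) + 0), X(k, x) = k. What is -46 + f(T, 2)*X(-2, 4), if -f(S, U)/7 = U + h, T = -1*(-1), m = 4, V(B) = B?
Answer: 38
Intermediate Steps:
T = 1
h = 4 (h = -8 + (0 + 4)/(-1/(-3) + 0) = -8 + 4/(-1*(-1/3) + 0) = -8 + 4/(1/3 + 0) = -8 + 4/(1/3) = -8 + 4*3 = -8 + 12 = 4)
f(S, U) = -28 - 7*U (f(S, U) = -7*(U + 4) = -7*(4 + U) = -28 - 7*U)
-46 + f(T, 2)*X(-2, 4) = -46 + (-28 - 7*2)*(-2) = -46 + (-28 - 14)*(-2) = -46 - 42*(-2) = -46 + 84 = 38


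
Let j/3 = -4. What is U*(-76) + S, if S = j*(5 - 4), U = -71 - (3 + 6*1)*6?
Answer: 9488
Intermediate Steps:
j = -12 (j = 3*(-4) = -12)
U = -125 (U = -71 - (3 + 6)*6 = -71 - 9*6 = -71 - 1*54 = -71 - 54 = -125)
S = -12 (S = -12*(5 - 4) = -12*1 = -12)
U*(-76) + S = -125*(-76) - 12 = 9500 - 12 = 9488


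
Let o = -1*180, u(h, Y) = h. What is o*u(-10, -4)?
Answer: 1800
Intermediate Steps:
o = -180
o*u(-10, -4) = -180*(-10) = 1800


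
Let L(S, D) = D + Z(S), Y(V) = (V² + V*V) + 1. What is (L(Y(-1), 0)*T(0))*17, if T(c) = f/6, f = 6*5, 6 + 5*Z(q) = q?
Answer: -51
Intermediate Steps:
Z(q) = -6/5 + q/5
f = 30
Y(V) = 1 + 2*V² (Y(V) = (V² + V²) + 1 = 2*V² + 1 = 1 + 2*V²)
L(S, D) = -6/5 + D + S/5 (L(S, D) = D + (-6/5 + S/5) = -6/5 + D + S/5)
T(c) = 5 (T(c) = 30/6 = 30*(⅙) = 5)
(L(Y(-1), 0)*T(0))*17 = ((-6/5 + 0 + (1 + 2*(-1)²)/5)*5)*17 = ((-6/5 + 0 + (1 + 2*1)/5)*5)*17 = ((-6/5 + 0 + (1 + 2)/5)*5)*17 = ((-6/5 + 0 + (⅕)*3)*5)*17 = ((-6/5 + 0 + ⅗)*5)*17 = -⅗*5*17 = -3*17 = -51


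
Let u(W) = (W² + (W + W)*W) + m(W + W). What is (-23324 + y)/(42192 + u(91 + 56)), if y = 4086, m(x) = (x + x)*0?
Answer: -19238/107019 ≈ -0.17976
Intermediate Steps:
m(x) = 0 (m(x) = (2*x)*0 = 0)
u(W) = 3*W² (u(W) = (W² + (W + W)*W) + 0 = (W² + (2*W)*W) + 0 = (W² + 2*W²) + 0 = 3*W² + 0 = 3*W²)
(-23324 + y)/(42192 + u(91 + 56)) = (-23324 + 4086)/(42192 + 3*(91 + 56)²) = -19238/(42192 + 3*147²) = -19238/(42192 + 3*21609) = -19238/(42192 + 64827) = -19238/107019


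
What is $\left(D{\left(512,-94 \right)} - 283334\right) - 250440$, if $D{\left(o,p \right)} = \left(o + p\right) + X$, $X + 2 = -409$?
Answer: $-533767$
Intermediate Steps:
$X = -411$ ($X = -2 - 409 = -411$)
$D{\left(o,p \right)} = -411 + o + p$ ($D{\left(o,p \right)} = \left(o + p\right) - 411 = -411 + o + p$)
$\left(D{\left(512,-94 \right)} - 283334\right) - 250440 = \left(\left(-411 + 512 - 94\right) - 283334\right) - 250440 = \left(7 - 283334\right) - 250440 = -283327 - 250440 = -533767$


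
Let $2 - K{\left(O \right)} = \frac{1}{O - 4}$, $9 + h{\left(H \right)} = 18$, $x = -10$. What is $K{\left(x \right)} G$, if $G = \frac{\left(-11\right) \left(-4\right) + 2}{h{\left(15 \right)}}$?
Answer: $\frac{667}{63} \approx 10.587$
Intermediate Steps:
$h{\left(H \right)} = 9$ ($h{\left(H \right)} = -9 + 18 = 9$)
$K{\left(O \right)} = 2 - \frac{1}{-4 + O}$ ($K{\left(O \right)} = 2 - \frac{1}{O - 4} = 2 - \frac{1}{-4 + O}$)
$G = \frac{46}{9}$ ($G = \frac{\left(-11\right) \left(-4\right) + 2}{9} = \left(44 + 2\right) \frac{1}{9} = 46 \cdot \frac{1}{9} = \frac{46}{9} \approx 5.1111$)
$K{\left(x \right)} G = \frac{-9 + 2 \left(-10\right)}{-4 - 10} \cdot \frac{46}{9} = \frac{-9 - 20}{-14} \cdot \frac{46}{9} = \left(- \frac{1}{14}\right) \left(-29\right) \frac{46}{9} = \frac{29}{14} \cdot \frac{46}{9} = \frac{667}{63}$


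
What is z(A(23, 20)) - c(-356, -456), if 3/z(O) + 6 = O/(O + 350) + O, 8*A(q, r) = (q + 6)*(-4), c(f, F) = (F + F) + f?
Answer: 34953466/27569 ≈ 1267.9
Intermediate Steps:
c(f, F) = f + 2*F (c(f, F) = 2*F + f = f + 2*F)
A(q, r) = -3 - q/2 (A(q, r) = ((q + 6)*(-4))/8 = ((6 + q)*(-4))/8 = (-24 - 4*q)/8 = -3 - q/2)
z(O) = 3/(-6 + O + O/(350 + O)) (z(O) = 3/(-6 + (O/(O + 350) + O)) = 3/(-6 + (O/(350 + O) + O)) = 3/(-6 + (O + O/(350 + O))) = 3/(-6 + O + O/(350 + O)))
z(A(23, 20)) - c(-356, -456) = 3*(350 + (-3 - 1/2*23))/(-2100 + (-3 - 1/2*23)**2 + 345*(-3 - 1/2*23)) - (-356 + 2*(-456)) = 3*(350 + (-3 - 23/2))/(-2100 + (-3 - 23/2)**2 + 345*(-3 - 23/2)) - (-356 - 912) = 3*(350 - 29/2)/(-2100 + (-29/2)**2 + 345*(-29/2)) - 1*(-1268) = 3*(671/2)/(-2100 + 841/4 - 10005/2) + 1268 = 3*(671/2)/(-27569/4) + 1268 = 3*(-4/27569)*(671/2) + 1268 = -4026/27569 + 1268 = 34953466/27569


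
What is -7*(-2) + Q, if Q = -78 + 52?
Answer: -12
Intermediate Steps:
Q = -26
-7*(-2) + Q = -7*(-2) - 26 = 14 - 26 = -12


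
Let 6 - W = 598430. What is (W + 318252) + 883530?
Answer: 603358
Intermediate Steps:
W = -598424 (W = 6 - 1*598430 = 6 - 598430 = -598424)
(W + 318252) + 883530 = (-598424 + 318252) + 883530 = -280172 + 883530 = 603358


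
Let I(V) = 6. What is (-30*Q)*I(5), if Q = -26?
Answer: 4680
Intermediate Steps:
(-30*Q)*I(5) = -30*(-26)*6 = 780*6 = 4680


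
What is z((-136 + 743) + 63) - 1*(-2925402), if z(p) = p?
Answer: 2926072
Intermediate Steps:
z((-136 + 743) + 63) - 1*(-2925402) = ((-136 + 743) + 63) - 1*(-2925402) = (607 + 63) + 2925402 = 670 + 2925402 = 2926072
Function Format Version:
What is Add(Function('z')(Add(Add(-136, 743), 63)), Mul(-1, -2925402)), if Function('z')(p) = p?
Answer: 2926072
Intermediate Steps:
Add(Function('z')(Add(Add(-136, 743), 63)), Mul(-1, -2925402)) = Add(Add(Add(-136, 743), 63), Mul(-1, -2925402)) = Add(Add(607, 63), 2925402) = Add(670, 2925402) = 2926072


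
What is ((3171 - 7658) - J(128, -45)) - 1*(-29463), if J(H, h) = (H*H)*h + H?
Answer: 762128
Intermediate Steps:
J(H, h) = H + h*H² (J(H, h) = H²*h + H = h*H² + H = H + h*H²)
((3171 - 7658) - J(128, -45)) - 1*(-29463) = ((3171 - 7658) - 128*(1 + 128*(-45))) - 1*(-29463) = (-4487 - 128*(1 - 5760)) + 29463 = (-4487 - 128*(-5759)) + 29463 = (-4487 - 1*(-737152)) + 29463 = (-4487 + 737152) + 29463 = 732665 + 29463 = 762128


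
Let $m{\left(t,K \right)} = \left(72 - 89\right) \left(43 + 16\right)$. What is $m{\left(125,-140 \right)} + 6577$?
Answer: $5574$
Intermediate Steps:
$m{\left(t,K \right)} = -1003$ ($m{\left(t,K \right)} = \left(-17\right) 59 = -1003$)
$m{\left(125,-140 \right)} + 6577 = -1003 + 6577 = 5574$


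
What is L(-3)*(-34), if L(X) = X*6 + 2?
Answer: 544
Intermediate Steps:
L(X) = 2 + 6*X (L(X) = 6*X + 2 = 2 + 6*X)
L(-3)*(-34) = (2 + 6*(-3))*(-34) = (2 - 18)*(-34) = -16*(-34) = 544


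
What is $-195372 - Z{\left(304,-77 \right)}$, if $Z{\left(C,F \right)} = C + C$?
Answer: $-195980$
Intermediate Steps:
$Z{\left(C,F \right)} = 2 C$
$-195372 - Z{\left(304,-77 \right)} = -195372 - 2 \cdot 304 = -195372 - 608 = -195980$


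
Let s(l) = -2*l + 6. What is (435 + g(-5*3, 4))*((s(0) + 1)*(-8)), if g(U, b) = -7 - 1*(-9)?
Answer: -24472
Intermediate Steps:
s(l) = 6 - 2*l
g(U, b) = 2 (g(U, b) = -7 + 9 = 2)
(435 + g(-5*3, 4))*((s(0) + 1)*(-8)) = (435 + 2)*(((6 - 2*0) + 1)*(-8)) = 437*(((6 + 0) + 1)*(-8)) = 437*((6 + 1)*(-8)) = 437*(7*(-8)) = 437*(-56) = -24472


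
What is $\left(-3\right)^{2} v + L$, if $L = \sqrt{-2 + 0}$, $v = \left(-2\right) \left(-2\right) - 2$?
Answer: $18 + i \sqrt{2} \approx 18.0 + 1.4142 i$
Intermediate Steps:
$v = 2$ ($v = 4 - 2 = 2$)
$L = i \sqrt{2}$ ($L = \sqrt{-2} = i \sqrt{2} \approx 1.4142 i$)
$\left(-3\right)^{2} v + L = \left(-3\right)^{2} \cdot 2 + i \sqrt{2} = 9 \cdot 2 + i \sqrt{2} = 18 + i \sqrt{2}$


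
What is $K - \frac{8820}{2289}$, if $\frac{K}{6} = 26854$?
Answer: $\frac{17562096}{109} \approx 1.6112 \cdot 10^{5}$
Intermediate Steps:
$K = 161124$ ($K = 6 \cdot 26854 = 161124$)
$K - \frac{8820}{2289} = 161124 - \frac{8820}{2289} = 161124 - 8820 \cdot \frac{1}{2289} = 161124 - \frac{420}{109} = \frac{17562096}{109}$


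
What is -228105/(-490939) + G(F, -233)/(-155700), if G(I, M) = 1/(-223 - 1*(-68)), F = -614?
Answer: 5504972508439/11848076356500 ≈ 0.46463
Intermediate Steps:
G(I, M) = -1/155 (G(I, M) = 1/(-223 + 68) = 1/(-155) = -1/155)
-228105/(-490939) + G(F, -233)/(-155700) = -228105/(-490939) - 1/155/(-155700) = -228105*(-1/490939) - 1/155*(-1/155700) = 228105/490939 + 1/24133500 = 5504972508439/11848076356500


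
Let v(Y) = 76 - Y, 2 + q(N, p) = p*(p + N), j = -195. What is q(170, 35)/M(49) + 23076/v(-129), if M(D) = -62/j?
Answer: 288171387/12710 ≈ 22673.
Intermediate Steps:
M(D) = 62/195 (M(D) = -62/(-195) = -62*(-1/195) = 62/195)
q(N, p) = -2 + p*(N + p) (q(N, p) = -2 + p*(p + N) = -2 + p*(N + p))
q(170, 35)/M(49) + 23076/v(-129) = (-2 + 35² + 170*35)/(62/195) + 23076/(76 - 1*(-129)) = (-2 + 1225 + 5950)*(195/62) + 23076/(76 + 129) = 7173*(195/62) + 23076/205 = 1398735/62 + 23076*(1/205) = 1398735/62 + 23076/205 = 288171387/12710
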